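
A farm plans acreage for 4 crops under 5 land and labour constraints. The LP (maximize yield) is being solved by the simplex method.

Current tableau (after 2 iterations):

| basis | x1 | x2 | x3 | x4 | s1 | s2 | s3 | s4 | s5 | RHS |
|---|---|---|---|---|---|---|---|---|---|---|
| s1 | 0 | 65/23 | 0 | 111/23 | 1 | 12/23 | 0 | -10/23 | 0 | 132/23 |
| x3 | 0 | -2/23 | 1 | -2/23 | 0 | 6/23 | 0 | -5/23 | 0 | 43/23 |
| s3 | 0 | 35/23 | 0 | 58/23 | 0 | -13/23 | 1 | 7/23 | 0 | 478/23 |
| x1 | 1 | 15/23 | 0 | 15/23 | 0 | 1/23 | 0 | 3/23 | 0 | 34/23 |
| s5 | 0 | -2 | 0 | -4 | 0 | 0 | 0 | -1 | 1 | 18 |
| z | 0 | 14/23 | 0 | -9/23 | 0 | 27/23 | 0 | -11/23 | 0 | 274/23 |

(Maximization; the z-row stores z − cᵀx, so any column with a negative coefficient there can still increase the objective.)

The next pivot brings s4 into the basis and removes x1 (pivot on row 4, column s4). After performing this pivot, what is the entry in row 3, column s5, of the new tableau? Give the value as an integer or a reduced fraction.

Pivot element is row 4, column s4: 3/23.
Normalize row 4: new (row 4, s5) = 0/(3/23) = 0.
row 3 ← row 3 − (7/23)·(new row 4): 0 − (7/23)·0 = 0.

0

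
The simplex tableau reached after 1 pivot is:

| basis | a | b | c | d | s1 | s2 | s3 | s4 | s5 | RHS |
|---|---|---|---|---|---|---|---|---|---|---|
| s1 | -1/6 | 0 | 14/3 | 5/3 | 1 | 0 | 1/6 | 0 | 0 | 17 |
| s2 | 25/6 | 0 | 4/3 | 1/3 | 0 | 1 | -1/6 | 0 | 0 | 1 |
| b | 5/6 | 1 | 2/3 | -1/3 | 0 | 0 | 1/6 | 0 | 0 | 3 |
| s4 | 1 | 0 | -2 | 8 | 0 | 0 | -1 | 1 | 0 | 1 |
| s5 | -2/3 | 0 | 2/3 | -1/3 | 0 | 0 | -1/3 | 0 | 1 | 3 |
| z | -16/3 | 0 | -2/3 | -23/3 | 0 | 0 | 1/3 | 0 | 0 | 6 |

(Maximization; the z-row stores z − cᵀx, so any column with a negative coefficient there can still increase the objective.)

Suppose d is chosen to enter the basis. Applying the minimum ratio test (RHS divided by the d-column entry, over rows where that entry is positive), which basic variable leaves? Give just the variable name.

Ratios: row 1 (s1): 17/(5/3) = 51/5; row 2 (s2): 1/(1/3) = 3; row 3 (b): entry -1/3 ≤ 0, skip; row 4 (s4): 1/8 = 1/8; row 5 (s5): entry -1/3 ≤ 0, skip.
Minimum ratio 1/8 is in the s4 row, so s4 leaves.

s4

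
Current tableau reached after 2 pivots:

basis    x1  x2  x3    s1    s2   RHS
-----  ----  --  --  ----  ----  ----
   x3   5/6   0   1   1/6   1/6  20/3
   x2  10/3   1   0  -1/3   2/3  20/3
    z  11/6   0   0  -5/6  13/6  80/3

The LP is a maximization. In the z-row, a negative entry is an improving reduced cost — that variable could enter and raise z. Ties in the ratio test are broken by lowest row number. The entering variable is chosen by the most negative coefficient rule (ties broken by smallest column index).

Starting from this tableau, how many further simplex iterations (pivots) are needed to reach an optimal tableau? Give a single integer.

1

pivot: s1 in, x3 out → z = 60
No improving column remains; optimal.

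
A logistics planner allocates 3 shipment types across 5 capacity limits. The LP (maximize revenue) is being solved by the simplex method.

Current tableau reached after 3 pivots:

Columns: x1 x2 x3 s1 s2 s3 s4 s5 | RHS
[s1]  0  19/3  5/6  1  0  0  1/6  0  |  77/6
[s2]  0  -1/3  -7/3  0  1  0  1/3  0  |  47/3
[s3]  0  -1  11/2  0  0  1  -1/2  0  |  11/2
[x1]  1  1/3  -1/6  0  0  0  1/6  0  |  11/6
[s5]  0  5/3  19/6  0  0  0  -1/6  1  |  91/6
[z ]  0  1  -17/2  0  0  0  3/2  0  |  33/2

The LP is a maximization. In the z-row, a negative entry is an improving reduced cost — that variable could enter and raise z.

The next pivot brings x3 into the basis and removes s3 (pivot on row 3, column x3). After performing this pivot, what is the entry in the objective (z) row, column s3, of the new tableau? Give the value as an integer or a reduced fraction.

Pivot element is row 3, column x3: 11/2.
Normalize row 3: new (row 3, s3) = 1/(11/2) = 2/11.
z-row ← z-row − (-17/2)·(new row 3): 0 − (-17/2)·(2/11) = 17/11.

17/11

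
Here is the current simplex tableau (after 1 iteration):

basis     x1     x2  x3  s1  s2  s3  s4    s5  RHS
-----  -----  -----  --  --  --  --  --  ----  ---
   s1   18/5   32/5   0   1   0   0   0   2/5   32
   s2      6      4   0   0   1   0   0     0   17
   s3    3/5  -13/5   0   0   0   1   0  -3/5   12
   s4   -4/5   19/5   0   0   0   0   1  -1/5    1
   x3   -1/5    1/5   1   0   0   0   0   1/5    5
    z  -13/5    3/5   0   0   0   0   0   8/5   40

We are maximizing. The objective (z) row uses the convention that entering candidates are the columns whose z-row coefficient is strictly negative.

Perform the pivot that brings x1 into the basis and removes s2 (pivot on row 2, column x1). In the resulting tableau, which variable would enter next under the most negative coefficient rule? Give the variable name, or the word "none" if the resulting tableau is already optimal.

Pivot element 6. New z-row = old z-row − (-13/5)·(row 2/6).
Updated z-row coefficients: x1: 0, x2: 7/3, x3: 0, s1: 0, s2: 13/30, s3: 0, s4: 0, s5: 8/5.
No coefficient is strictly negative; the tableau after this pivot is optimal.

none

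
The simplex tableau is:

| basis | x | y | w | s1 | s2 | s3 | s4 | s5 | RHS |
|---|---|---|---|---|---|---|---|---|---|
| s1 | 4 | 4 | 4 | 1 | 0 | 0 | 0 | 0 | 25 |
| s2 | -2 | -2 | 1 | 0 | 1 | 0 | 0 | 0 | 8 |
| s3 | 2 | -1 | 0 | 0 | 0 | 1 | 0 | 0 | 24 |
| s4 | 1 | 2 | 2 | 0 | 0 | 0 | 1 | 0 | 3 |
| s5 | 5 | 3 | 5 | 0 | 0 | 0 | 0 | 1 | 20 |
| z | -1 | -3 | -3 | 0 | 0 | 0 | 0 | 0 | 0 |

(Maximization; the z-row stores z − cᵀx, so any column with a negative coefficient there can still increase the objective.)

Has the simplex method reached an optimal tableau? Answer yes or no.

Column x has objective-row coefficient -1, which is negative; an improving pivot exists, so not yet optimal.

no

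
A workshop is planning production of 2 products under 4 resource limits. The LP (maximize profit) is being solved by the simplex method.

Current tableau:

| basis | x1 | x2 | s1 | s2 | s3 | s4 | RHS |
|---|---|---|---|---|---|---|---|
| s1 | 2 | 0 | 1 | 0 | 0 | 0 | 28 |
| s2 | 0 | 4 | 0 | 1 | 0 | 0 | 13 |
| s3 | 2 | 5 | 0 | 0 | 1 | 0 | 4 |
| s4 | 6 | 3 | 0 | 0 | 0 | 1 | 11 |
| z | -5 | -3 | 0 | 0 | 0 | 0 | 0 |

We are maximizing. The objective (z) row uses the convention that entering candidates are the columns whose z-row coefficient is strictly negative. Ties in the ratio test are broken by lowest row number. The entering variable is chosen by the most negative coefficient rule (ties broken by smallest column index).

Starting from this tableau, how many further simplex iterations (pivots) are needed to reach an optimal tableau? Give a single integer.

2

pivot: x1 in, s4 out → z = 55/6
pivot: x2 in, s3 out → z = 221/24
No improving column remains; optimal.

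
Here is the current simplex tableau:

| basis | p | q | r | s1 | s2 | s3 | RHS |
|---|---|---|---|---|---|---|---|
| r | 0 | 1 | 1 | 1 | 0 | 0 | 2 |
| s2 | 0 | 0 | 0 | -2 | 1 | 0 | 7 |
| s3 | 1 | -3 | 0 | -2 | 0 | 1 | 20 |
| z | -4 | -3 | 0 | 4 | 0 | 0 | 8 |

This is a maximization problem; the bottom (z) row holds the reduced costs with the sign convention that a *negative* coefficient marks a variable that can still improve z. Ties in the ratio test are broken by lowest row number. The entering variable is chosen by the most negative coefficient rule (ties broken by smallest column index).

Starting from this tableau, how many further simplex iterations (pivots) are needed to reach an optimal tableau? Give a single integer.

pivot: p in, s3 out → z = 88
pivot: q in, r out → z = 118
No improving column remains; optimal.

2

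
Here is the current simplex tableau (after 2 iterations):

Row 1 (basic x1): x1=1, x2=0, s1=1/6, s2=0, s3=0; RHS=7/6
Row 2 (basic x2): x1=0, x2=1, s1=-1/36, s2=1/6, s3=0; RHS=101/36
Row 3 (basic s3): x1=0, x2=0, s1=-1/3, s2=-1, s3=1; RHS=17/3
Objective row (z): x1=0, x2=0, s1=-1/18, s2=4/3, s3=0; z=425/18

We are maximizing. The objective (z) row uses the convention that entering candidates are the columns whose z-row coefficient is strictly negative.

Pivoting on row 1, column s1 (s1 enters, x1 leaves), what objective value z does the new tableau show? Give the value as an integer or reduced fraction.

Minimum ratio for s1: (7/6)/(1/6) = 7.
z changes by −(z-row coeff of s1)·ratio = −(-1/18)·7 = 7/18.
New z = 425/18 + (7/18) = 24.

24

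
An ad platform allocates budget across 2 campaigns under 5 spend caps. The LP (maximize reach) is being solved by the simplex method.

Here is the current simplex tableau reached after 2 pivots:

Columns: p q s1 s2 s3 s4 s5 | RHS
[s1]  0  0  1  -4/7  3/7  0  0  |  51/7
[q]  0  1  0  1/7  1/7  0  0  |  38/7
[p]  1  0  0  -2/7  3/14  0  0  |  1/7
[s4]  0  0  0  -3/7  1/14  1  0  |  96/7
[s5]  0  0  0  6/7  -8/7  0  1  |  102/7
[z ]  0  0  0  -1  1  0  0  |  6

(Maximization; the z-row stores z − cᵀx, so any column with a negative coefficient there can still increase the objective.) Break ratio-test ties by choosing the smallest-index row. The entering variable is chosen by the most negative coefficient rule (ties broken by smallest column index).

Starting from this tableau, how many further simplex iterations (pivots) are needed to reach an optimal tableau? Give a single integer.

2

pivot: s2 in, s5 out → z = 23
pivot: s3 in, q out → z = 26
No improving column remains; optimal.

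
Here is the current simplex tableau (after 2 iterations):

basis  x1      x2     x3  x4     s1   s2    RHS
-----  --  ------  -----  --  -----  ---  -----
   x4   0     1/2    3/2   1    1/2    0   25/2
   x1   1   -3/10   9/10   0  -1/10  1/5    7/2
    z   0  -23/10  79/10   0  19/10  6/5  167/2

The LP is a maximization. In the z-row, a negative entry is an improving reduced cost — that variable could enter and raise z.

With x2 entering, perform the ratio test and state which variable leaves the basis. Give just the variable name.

x4

Ratios: row 1 (x4): (25/2)/(1/2) = 25; row 2 (x1): entry -3/10 ≤ 0, skip.
Minimum ratio 25 is in the x4 row, so x4 leaves.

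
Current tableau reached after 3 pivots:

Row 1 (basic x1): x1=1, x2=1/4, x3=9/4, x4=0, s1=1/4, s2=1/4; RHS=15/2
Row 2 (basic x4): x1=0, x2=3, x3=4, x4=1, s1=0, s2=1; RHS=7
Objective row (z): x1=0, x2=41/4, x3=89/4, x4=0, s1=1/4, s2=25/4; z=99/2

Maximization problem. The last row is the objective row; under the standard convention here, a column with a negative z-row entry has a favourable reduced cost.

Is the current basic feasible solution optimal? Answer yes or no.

No objective-row coefficient is strictly negative, so no entering variable exists; the tableau is optimal.

yes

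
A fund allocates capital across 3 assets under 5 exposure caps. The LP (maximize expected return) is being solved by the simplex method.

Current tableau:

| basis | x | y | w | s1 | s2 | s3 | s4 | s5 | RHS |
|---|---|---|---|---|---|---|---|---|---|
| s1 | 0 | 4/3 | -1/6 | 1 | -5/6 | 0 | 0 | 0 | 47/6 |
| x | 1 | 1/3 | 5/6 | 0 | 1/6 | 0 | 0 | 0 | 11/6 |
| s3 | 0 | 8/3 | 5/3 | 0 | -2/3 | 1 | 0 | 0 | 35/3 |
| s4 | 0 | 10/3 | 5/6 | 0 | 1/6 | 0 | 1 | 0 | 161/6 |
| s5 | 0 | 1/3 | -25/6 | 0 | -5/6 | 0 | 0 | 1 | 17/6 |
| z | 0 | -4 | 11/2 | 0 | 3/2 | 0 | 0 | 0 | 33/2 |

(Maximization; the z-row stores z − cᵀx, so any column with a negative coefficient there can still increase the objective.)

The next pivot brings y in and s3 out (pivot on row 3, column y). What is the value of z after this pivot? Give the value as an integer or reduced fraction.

Minimum ratio for y: (35/3)/(8/3) = 35/8.
z changes by −(z-row coeff of y)·ratio = −(-4)·(35/8) = 35/2.
New z = 33/2 + (35/2) = 34.

34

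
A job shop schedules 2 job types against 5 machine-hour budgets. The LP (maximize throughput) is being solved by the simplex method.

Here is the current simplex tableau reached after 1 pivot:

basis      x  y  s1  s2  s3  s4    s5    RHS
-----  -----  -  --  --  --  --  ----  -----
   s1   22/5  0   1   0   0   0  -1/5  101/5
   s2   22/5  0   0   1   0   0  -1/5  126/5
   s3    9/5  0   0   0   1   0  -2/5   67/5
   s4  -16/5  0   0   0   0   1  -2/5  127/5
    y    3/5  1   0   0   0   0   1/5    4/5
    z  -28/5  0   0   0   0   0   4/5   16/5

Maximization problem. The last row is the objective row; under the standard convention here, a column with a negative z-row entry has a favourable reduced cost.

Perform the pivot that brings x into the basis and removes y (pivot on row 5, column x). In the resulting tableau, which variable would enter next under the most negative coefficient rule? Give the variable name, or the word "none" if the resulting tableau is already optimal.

none

Pivot element 3/5. New z-row = old z-row − (-28/5)·(row 5/(3/5)).
Updated z-row coefficients: x: 0, y: 28/3, s1: 0, s2: 0, s3: 0, s4: 0, s5: 8/3.
No coefficient is strictly negative; the tableau after this pivot is optimal.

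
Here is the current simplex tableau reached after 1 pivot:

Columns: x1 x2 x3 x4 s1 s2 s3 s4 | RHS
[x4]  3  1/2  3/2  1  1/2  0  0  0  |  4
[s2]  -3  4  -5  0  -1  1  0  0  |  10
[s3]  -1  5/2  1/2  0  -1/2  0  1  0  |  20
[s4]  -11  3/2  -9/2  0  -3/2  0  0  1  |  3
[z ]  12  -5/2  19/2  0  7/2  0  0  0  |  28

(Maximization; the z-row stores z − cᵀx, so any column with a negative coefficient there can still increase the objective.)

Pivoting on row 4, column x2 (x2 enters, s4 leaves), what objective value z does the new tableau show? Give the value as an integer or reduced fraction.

33

Minimum ratio for x2: 3/(3/2) = 2.
z changes by −(z-row coeff of x2)·ratio = −(-5/2)·2 = 5.
New z = 28 + 5 = 33.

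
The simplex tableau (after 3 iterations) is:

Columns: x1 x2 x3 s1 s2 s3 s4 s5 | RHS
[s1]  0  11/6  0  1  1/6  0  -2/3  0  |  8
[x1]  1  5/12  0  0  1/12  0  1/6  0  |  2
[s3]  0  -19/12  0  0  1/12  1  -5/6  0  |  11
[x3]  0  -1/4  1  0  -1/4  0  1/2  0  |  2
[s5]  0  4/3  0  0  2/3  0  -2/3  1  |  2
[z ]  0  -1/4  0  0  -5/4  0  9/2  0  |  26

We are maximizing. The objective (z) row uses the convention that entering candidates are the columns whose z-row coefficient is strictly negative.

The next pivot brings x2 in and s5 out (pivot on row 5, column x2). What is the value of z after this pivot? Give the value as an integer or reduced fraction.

211/8

Minimum ratio for x2: 2/(4/3) = 3/2.
z changes by −(z-row coeff of x2)·ratio = −(-1/4)·(3/2) = 3/8.
New z = 26 + (3/8) = 211/8.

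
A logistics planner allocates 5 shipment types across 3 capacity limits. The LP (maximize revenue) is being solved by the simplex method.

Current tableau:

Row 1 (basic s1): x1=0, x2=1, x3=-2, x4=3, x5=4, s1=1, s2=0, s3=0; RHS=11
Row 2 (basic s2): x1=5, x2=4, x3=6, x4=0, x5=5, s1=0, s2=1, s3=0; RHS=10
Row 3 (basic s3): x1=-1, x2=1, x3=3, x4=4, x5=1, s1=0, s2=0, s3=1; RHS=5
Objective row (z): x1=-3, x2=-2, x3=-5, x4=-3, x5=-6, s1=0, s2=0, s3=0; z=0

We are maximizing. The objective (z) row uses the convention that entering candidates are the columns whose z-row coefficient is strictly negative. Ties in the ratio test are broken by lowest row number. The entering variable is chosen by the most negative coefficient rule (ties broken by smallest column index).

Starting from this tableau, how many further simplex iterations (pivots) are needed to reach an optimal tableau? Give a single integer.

2

pivot: x5 in, s2 out → z = 12
pivot: x4 in, s3 out → z = 57/4
No improving column remains; optimal.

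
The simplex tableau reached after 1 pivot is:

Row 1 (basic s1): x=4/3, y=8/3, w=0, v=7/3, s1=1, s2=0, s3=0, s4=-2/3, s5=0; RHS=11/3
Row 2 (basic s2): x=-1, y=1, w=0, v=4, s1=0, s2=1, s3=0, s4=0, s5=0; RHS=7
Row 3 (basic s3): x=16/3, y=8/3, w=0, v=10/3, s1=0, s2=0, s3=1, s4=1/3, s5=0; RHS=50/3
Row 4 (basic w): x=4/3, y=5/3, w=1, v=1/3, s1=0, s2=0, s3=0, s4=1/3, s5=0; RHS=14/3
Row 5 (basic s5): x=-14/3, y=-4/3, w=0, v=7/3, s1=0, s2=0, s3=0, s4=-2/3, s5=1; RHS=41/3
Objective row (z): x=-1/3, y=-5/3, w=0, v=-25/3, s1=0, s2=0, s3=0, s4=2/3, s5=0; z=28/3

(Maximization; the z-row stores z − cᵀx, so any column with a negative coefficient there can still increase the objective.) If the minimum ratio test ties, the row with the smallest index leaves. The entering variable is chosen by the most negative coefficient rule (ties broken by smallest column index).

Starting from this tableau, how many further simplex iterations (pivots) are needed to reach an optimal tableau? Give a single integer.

3

pivot: v in, s1 out → z = 157/7
pivot: s4 in, s2 out → z = 47/2
pivot: x in, s3 out → z = 1382/57
No improving column remains; optimal.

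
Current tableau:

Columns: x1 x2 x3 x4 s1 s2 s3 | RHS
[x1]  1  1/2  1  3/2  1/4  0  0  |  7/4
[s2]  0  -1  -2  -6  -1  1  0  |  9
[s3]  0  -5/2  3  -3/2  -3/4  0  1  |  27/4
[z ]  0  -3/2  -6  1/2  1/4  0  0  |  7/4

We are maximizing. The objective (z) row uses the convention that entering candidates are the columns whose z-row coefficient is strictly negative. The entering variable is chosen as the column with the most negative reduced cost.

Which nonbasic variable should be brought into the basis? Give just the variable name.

x3

Objective-row coefficients: x1: 0, x2: -3/2, x3: -6, x4: 1/2, s1: 1/4, s2: 0, s3: 0.
The most negative is -6 in column x3, so x3 enters.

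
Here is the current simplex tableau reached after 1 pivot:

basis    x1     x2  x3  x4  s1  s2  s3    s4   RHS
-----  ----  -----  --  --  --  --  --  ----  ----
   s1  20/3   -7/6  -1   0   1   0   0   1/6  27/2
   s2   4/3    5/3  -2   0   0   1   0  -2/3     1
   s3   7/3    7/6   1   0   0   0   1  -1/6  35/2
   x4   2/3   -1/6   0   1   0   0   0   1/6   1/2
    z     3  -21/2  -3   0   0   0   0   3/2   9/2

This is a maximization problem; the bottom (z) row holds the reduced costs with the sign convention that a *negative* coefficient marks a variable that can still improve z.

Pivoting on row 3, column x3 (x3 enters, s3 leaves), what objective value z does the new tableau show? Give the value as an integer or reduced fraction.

Minimum ratio for x3: (35/2)/1 = 35/2.
z changes by −(z-row coeff of x3)·ratio = −(-3)·(35/2) = 105/2.
New z = 9/2 + (105/2) = 57.

57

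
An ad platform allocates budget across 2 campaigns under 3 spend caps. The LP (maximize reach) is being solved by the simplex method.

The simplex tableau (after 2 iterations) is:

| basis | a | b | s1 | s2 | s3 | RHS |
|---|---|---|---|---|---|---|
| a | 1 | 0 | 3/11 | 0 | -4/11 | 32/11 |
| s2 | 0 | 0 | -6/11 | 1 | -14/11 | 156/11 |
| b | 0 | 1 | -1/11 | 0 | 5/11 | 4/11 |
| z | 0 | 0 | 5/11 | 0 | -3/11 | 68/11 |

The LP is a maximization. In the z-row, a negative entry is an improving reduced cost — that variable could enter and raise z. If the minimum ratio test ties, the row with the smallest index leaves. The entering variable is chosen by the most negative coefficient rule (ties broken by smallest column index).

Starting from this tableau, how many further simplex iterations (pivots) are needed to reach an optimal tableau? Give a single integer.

1

pivot: s3 in, b out → z = 32/5
No improving column remains; optimal.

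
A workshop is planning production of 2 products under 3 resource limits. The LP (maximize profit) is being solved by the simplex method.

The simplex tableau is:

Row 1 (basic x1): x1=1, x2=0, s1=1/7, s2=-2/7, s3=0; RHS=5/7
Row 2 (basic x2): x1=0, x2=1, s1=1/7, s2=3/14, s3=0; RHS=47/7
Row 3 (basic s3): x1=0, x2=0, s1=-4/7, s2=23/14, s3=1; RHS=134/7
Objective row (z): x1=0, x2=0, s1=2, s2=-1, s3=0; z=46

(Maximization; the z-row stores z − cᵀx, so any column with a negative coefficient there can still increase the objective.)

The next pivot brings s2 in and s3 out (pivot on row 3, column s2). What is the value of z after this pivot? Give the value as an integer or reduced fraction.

Minimum ratio for s2: (134/7)/(23/14) = 268/23.
z changes by −(z-row coeff of s2)·ratio = −(-1)·(268/23) = 268/23.
New z = 46 + (268/23) = 1326/23.

1326/23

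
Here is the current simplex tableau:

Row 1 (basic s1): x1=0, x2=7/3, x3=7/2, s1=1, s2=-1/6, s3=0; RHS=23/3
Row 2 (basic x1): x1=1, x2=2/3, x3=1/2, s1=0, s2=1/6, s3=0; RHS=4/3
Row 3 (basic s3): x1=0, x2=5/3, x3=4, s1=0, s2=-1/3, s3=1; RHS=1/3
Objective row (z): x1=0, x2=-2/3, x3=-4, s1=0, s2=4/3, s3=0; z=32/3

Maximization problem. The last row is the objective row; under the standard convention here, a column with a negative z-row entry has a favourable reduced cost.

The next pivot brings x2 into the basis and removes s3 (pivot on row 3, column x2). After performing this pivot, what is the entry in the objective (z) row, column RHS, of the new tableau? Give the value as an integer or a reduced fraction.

Pivot element is row 3, column x2: 5/3.
Normalize row 3: new (row 3, RHS) = (1/3)/(5/3) = 1/5.
z-row ← z-row − (-2/3)·(new row 3): 32/3 − (-2/3)·(1/5) = 54/5.

54/5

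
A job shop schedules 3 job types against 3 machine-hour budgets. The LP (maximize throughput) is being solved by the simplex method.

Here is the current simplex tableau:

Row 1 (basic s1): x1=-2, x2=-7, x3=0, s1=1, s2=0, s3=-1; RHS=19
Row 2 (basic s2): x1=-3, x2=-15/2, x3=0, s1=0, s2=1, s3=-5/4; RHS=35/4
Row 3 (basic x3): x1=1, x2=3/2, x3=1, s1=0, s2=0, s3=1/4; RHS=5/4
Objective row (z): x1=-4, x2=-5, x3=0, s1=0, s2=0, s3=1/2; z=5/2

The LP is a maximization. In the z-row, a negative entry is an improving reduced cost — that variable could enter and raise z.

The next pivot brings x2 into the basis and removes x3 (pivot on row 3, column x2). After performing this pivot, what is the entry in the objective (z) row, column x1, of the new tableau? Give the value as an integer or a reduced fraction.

Pivot element is row 3, column x2: 3/2.
Normalize row 3: new (row 3, x1) = 1/(3/2) = 2/3.
z-row ← z-row − (-5)·(new row 3): -4 − (-5)·(2/3) = -2/3.

-2/3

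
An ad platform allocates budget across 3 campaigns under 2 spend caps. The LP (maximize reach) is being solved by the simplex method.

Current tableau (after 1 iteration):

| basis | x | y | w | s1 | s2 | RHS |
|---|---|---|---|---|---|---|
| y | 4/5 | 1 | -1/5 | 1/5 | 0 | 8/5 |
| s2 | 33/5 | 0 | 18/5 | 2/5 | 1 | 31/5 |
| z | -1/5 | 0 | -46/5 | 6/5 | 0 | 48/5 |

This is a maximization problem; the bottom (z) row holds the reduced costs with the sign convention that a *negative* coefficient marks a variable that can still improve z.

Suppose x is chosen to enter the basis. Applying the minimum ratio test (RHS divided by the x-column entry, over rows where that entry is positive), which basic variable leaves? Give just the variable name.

Ratios: row 1 (y): (8/5)/(4/5) = 2; row 2 (s2): (31/5)/(33/5) = 31/33.
Minimum ratio 31/33 is in the s2 row, so s2 leaves.

s2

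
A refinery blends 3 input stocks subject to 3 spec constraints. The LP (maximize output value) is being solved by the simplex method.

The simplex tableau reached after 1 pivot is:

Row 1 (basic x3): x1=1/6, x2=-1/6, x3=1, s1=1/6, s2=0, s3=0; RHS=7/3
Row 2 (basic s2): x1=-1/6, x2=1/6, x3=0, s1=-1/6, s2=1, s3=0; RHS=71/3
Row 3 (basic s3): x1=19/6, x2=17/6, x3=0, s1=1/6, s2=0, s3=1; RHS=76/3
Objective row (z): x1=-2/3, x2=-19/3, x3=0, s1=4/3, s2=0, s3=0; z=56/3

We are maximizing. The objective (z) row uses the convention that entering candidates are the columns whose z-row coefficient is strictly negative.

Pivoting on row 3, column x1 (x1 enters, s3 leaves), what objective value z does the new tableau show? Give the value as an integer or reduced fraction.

Minimum ratio for x1: (76/3)/(19/6) = 8.
z changes by −(z-row coeff of x1)·ratio = −(-2/3)·8 = 16/3.
New z = 56/3 + (16/3) = 24.

24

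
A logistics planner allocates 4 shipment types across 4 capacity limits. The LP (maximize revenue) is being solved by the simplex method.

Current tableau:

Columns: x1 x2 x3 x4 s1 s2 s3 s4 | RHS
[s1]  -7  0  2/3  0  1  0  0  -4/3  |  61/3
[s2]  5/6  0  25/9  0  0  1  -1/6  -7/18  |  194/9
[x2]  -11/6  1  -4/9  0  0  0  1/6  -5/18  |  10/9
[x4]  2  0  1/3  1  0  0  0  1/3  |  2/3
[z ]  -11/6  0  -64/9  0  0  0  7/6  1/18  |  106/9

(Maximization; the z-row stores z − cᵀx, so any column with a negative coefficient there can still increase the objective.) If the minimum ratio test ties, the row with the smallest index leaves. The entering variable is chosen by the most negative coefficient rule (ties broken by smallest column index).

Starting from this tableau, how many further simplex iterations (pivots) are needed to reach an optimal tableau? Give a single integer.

pivot: x3 in, x4 out → z = 26
No improving column remains; optimal.

1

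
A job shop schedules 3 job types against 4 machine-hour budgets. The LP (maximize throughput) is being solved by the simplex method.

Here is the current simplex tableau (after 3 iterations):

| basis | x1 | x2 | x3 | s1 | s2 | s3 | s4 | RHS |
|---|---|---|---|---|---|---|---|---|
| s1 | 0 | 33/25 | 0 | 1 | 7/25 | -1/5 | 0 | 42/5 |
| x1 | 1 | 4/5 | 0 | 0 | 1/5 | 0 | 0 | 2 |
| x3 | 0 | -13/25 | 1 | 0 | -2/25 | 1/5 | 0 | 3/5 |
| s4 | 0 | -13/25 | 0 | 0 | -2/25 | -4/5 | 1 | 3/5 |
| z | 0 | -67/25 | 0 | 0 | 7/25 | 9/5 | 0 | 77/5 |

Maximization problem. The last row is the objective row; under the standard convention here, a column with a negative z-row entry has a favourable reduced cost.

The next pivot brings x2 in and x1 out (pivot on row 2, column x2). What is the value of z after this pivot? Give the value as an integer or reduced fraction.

221/10

Minimum ratio for x2: 2/(4/5) = 5/2.
z changes by −(z-row coeff of x2)·ratio = −(-67/25)·(5/2) = 67/10.
New z = 77/5 + (67/10) = 221/10.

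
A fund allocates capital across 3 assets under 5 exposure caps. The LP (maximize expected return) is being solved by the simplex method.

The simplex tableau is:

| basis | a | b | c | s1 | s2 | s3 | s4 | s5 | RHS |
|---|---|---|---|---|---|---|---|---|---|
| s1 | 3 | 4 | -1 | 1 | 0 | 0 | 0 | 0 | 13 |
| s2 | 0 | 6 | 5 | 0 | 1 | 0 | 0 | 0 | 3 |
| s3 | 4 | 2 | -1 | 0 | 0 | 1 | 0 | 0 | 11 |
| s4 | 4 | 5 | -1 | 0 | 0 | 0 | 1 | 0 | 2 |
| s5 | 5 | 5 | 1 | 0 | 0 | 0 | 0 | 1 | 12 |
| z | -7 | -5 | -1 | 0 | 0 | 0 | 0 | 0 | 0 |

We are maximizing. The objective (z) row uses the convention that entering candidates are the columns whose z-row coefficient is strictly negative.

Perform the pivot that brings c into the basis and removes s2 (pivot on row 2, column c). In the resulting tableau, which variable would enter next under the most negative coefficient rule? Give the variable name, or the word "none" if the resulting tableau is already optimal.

Pivot element 5. New z-row = old z-row − (-1)·(row 2/5).
Updated z-row coefficients: a: -7, b: -19/5, c: 0, s1: 0, s2: 1/5, s3: 0, s4: 0, s5: 0.
The most negative is -7 in column a, so a would enter next.

a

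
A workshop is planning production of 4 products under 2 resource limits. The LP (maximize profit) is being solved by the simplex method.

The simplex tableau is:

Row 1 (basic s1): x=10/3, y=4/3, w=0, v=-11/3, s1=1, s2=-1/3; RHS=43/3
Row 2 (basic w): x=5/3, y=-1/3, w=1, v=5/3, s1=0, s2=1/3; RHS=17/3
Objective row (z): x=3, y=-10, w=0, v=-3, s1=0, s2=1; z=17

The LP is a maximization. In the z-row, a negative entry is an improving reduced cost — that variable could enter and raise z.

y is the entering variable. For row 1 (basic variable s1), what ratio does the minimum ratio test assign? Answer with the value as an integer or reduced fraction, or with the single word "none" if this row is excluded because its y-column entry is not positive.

43/4

Ratio = RHS / (y entry) = (43/3) / (4/3) = 43/4.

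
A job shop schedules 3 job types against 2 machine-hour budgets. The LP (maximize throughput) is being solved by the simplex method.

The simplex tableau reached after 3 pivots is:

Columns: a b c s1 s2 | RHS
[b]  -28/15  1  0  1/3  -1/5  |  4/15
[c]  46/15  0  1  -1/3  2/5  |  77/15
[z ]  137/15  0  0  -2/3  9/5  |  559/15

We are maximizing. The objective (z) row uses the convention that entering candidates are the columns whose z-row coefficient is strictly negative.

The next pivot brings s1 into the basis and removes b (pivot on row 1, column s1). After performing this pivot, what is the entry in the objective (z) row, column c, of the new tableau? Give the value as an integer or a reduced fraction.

0

Pivot element is row 1, column s1: 1/3.
Normalize row 1: new (row 1, c) = 0/(1/3) = 0.
z-row ← z-row − (-2/3)·(new row 1): 0 − (-2/3)·0 = 0.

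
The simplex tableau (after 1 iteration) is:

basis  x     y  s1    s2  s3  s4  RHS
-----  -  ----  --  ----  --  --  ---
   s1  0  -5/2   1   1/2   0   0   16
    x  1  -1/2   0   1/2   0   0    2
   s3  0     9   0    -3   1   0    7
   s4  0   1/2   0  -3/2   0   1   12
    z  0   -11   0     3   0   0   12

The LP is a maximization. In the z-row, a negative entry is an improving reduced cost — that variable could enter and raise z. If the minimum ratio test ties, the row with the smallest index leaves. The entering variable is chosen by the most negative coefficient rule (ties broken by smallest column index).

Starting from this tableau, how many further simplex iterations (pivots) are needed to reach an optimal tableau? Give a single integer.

pivot: y in, s3 out → z = 185/9
pivot: s2 in, x out → z = 76/3
No improving column remains; optimal.

2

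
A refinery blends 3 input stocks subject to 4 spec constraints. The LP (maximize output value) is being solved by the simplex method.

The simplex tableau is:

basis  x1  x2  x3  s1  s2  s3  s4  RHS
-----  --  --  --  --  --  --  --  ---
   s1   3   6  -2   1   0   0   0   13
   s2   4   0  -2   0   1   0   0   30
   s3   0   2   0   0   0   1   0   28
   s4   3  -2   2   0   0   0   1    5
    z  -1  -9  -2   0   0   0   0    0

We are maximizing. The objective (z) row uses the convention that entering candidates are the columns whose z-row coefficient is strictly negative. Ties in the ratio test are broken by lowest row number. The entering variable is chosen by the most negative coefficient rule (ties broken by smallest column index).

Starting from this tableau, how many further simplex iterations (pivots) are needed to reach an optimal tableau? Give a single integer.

pivot: x2 in, s1 out → z = 39/2
pivot: x3 in, s4 out → z = 109/2
No improving column remains; optimal.

2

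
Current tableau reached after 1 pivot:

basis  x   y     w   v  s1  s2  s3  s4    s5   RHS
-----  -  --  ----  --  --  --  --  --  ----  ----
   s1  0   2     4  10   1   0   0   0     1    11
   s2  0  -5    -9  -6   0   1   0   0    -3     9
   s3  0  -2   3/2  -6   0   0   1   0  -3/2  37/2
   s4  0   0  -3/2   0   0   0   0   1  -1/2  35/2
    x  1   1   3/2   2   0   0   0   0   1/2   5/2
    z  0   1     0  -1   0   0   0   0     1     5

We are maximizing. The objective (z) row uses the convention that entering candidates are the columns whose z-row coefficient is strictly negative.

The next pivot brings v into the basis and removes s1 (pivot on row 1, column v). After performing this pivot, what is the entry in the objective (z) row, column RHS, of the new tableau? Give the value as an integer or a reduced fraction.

61/10

Pivot element is row 1, column v: 10.
Normalize row 1: new (row 1, RHS) = 11/10 = 11/10.
z-row ← z-row − (-1)·(new row 1): 5 − (-1)·(11/10) = 61/10.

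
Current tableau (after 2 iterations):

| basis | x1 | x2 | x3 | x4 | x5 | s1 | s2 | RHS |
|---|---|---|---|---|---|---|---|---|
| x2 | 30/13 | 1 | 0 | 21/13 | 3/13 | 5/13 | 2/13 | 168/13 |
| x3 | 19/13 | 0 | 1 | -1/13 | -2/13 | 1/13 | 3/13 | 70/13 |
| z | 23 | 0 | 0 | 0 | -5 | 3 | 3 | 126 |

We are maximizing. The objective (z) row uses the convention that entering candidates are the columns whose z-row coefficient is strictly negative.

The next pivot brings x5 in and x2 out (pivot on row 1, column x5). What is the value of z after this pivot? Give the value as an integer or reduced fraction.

Minimum ratio for x5: (168/13)/(3/13) = 56.
z changes by −(z-row coeff of x5)·ratio = −(-5)·56 = 280.
New z = 126 + 280 = 406.

406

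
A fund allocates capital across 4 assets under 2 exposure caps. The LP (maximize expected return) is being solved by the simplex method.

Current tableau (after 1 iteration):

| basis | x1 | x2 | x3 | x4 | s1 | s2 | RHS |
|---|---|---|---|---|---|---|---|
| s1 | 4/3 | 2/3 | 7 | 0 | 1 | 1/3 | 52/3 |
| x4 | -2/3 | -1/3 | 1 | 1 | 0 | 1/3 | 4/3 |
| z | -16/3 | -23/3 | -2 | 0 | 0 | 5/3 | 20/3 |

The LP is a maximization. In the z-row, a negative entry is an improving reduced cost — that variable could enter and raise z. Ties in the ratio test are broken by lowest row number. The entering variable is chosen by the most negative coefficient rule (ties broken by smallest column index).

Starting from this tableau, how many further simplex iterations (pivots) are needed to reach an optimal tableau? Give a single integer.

pivot: x2 in, s1 out → z = 206
No improving column remains; optimal.

1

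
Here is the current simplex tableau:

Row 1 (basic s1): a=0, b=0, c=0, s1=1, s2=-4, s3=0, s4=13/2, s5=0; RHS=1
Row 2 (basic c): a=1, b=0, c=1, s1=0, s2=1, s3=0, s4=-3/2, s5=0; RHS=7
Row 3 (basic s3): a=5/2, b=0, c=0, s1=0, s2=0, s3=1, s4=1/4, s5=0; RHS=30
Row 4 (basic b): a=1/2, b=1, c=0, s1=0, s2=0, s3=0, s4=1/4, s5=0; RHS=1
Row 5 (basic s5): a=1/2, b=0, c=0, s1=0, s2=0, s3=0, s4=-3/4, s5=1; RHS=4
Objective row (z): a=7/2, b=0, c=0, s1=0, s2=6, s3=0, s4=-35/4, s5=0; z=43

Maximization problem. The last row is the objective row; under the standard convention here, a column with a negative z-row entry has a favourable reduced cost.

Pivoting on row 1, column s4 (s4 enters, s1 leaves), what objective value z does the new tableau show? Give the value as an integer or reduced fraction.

1153/26

Minimum ratio for s4: 1/(13/2) = 2/13.
z changes by −(z-row coeff of s4)·ratio = −(-35/4)·(2/13) = 35/26.
New z = 43 + (35/26) = 1153/26.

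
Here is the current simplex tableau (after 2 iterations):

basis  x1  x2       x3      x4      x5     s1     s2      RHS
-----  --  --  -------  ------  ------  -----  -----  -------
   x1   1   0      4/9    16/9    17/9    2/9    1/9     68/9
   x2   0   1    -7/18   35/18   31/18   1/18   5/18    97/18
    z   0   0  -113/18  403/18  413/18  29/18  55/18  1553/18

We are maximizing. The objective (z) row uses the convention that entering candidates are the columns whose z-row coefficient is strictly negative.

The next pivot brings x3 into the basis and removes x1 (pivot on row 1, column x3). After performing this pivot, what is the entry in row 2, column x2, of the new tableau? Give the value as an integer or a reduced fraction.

Pivot element is row 1, column x3: 4/9.
Normalize row 1: new (row 1, x2) = 0/(4/9) = 0.
row 2 ← row 2 − (-7/18)·(new row 1): 1 − (-7/18)·0 = 1.

1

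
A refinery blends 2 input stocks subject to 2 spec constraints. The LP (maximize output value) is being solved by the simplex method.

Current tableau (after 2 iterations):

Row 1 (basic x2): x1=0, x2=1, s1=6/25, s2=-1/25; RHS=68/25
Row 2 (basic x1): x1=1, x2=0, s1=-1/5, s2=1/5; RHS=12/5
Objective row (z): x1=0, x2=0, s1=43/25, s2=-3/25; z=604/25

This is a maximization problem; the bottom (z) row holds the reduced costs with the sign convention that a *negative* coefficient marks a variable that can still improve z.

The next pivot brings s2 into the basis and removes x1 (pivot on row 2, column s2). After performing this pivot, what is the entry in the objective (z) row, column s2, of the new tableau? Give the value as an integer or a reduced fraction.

0

Pivot element is row 2, column s2: 1/5.
Normalize row 2: new (row 2, s2) = (1/5)/(1/5) = 1.
z-row ← z-row − (-3/25)·(new row 2): -3/25 − (-3/25)·1 = 0.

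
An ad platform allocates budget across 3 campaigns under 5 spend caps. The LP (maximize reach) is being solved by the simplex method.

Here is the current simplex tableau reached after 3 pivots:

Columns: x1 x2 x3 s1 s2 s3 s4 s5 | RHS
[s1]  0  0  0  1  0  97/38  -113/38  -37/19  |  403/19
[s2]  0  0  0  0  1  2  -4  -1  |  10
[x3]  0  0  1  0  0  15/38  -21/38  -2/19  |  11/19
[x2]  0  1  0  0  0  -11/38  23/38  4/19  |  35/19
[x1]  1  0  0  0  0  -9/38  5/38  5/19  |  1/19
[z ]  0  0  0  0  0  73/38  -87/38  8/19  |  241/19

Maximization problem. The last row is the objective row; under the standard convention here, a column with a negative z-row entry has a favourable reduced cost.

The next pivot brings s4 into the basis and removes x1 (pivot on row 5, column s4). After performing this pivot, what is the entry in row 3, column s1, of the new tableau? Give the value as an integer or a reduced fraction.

Pivot element is row 5, column s4: 5/38.
Normalize row 5: new (row 5, s1) = 0/(5/38) = 0.
row 3 ← row 3 − (-21/38)·(new row 5): 0 − (-21/38)·0 = 0.

0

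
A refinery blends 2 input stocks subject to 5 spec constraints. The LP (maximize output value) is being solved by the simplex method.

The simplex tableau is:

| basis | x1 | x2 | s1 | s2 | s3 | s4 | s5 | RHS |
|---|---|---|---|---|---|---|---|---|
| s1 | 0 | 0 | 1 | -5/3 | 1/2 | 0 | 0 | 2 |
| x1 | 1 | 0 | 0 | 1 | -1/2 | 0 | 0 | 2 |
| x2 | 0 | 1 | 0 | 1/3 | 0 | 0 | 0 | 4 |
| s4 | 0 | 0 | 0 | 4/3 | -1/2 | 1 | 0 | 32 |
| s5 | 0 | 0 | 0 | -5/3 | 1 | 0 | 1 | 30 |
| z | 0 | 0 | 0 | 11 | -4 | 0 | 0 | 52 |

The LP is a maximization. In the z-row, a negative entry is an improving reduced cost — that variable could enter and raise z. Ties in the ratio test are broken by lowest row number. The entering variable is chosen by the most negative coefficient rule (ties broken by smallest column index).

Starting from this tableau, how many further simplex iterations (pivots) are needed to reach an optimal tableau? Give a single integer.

pivot: s3 in, s1 out → z = 68
pivot: s2 in, x2 out → z = 96
No improving column remains; optimal.

2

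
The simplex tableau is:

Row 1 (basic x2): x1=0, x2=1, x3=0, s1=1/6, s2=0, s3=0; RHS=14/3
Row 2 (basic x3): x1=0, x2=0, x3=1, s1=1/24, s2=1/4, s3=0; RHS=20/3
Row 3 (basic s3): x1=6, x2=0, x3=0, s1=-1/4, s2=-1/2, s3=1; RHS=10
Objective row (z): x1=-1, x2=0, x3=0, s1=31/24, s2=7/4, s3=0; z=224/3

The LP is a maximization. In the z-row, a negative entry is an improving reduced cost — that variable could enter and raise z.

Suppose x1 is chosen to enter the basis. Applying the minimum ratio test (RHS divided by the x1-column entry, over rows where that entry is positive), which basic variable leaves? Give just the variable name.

s3

Ratios: row 1 (x2): entry 0 ≤ 0, skip; row 2 (x3): entry 0 ≤ 0, skip; row 3 (s3): 10/6 = 5/3.
Minimum ratio 5/3 is in the s3 row, so s3 leaves.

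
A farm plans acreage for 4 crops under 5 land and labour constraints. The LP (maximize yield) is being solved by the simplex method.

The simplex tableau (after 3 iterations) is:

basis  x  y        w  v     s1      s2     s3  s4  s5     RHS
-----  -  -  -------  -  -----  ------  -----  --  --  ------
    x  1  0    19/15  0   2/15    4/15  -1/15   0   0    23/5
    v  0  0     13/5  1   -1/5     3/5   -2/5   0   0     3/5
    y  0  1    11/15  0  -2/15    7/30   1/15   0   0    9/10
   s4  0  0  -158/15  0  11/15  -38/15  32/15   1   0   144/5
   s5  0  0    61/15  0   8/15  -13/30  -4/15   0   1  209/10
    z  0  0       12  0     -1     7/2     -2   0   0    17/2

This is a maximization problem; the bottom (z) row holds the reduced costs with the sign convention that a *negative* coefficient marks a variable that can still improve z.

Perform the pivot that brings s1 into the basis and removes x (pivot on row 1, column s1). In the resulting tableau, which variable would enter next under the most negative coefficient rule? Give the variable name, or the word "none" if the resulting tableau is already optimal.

s3

Pivot element 2/15. New z-row = old z-row − (-1)·(row 1/(2/15)).
Updated z-row coefficients: x: 15/2, y: 0, w: 43/2, v: 0, s1: 0, s2: 11/2, s3: -5/2, s4: 0, s5: 0.
The most negative is -5/2 in column s3, so s3 would enter next.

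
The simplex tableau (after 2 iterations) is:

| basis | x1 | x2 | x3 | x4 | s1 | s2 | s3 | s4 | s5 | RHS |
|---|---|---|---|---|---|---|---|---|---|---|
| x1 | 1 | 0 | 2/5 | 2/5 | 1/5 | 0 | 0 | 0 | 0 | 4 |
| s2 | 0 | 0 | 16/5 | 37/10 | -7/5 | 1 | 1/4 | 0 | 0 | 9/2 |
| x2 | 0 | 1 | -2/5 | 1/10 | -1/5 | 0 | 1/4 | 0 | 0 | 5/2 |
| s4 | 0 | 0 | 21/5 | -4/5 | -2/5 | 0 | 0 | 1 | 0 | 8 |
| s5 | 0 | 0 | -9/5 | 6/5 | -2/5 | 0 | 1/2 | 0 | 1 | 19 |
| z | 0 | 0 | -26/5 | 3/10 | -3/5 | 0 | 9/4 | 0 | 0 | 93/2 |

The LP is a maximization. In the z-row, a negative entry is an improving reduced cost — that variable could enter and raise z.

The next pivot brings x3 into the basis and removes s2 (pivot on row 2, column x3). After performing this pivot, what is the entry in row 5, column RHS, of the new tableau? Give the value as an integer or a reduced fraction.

689/32

Pivot element is row 2, column x3: 16/5.
Normalize row 2: new (row 2, RHS) = (9/2)/(16/5) = 45/32.
row 5 ← row 5 − (-9/5)·(new row 2): 19 − (-9/5)·(45/32) = 689/32.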